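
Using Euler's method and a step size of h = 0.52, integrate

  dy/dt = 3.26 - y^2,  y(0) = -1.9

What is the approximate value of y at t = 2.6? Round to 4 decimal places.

-110.3307

Euler: y_{n+1} = y_n + h·f(t_n, y_n).
t=0.000000, y=-1.900000: f=-0.350000 → y ← -1.900000 + 0.52·(-0.350000) = -2.082000
t=0.520000, y=-2.082000: f=-1.074724 → y ← -2.082000 + 0.52·(-1.074724) = -2.640856
t=1.040000, y=-2.640856: f=-3.714123 → y ← -2.640856 + 0.52·(-3.714123) = -4.572200
t=1.560000, y=-4.572200: f=-17.645017 → y ← -4.572200 + 0.52·(-17.645017) = -13.747609
t=2.080000, y=-13.747609: f=-185.736755 → y ← -13.747609 + 0.52·(-185.736755) = -110.330721
y(2.6) ≈ -110.3307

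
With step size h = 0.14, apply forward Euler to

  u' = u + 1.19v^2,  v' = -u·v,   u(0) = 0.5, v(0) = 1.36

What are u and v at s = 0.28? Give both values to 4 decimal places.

1.2676, 1.1093

Euler on (u,v): u_{n+1} = u_n + h·u', v_{n+1} = v_n + h·v'.
0.000000: (0.500000, 1.360000); f=(2.701024, -0.680000) → (0.878143, 1.264800)
0.140000: (0.878143, 1.264800); f=(2.781809, -1.110676) → (1.267597, 1.109305)
(u(0.28), v(0.28)) ≈ (1.2676, 1.1093)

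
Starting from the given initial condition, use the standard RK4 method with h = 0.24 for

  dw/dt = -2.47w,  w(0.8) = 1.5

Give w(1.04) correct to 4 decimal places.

0.8300

RK4: k1 = f(t_n, w_n); k2 = f(t_n + h/2, w_n + (h/2)·k1); k3 = f(t_n + h/2, w_n + (h/2)·k2); k4 = f(t_n + h, w_n + h·k3); w_{n+1} = w_n + (h/6)·(k1 + 2k2 + 2k3 + k4).
t=0.800000, w=1.500000:
  k1 = f(0.800000, 1.500000) = -3.705000
  k2 = f(0.920000, 1.055400) = -2.606838
  k3 = f(0.920000, 1.187179) = -2.932333
  k4 = f(1.040000, 0.796240) = -1.966713
  w ← 1.500000 + (0.24/6)·(k1 + 2k2 + 2k3 + k4) = 0.829998
w(1.04) ≈ 0.8300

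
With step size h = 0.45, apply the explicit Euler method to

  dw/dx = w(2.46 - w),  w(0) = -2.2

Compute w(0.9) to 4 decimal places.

Euler: w_{n+1} = w_n + h·f(x_n, w_n).
x=0.000000, w=-2.200000: f=-10.252000 → w ← -2.200000 + 0.45·(-10.252000) = -6.813400
x=0.450000, w=-6.813400: f=-63.183384 → w ← -6.813400 + 0.45·(-63.183384) = -35.245923
w(0.9) ≈ -35.2459

-35.2459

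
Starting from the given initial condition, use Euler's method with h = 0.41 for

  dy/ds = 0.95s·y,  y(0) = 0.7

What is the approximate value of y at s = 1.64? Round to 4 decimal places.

1.5842

Euler: y_{n+1} = y_n + h·f(s_n, y_n).
s=0.000000, y=0.700000: f=0.000000 → y ← 0.700000 + 0.41·0.000000 = 0.700000
s=0.410000, y=0.700000: f=0.272650 → y ← 0.700000 + 0.41·0.272650 = 0.811786
s=0.820000, y=0.811786: f=0.632382 → y ← 0.811786 + 0.41·0.632382 = 1.071063
s=1.230000, y=1.071063: f=1.251537 → y ← 1.071063 + 0.41·1.251537 = 1.584193
y(1.64) ≈ 1.5842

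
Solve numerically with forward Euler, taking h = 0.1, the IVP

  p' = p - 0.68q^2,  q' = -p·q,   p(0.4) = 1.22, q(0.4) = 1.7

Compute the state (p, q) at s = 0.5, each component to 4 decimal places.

Euler on (p,q): p_{n+1} = p_n + h·p', q_{n+1} = q_n + h·q'.
0.400000: (1.220000, 1.700000); f=(-0.745200, -2.074000) → (1.145480, 1.492600)
(p(0.5), q(0.5)) ≈ (1.1455, 1.4926)

1.1455, 1.4926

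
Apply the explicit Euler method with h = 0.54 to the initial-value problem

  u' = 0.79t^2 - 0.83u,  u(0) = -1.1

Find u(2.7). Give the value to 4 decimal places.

Euler: u_{n+1} = u_n + h·f(t_n, u_n).
t=0.000000, u=-1.100000: f=0.913000 → u ← -1.100000 + 0.54·0.913000 = -0.606980
t=0.540000, u=-0.606980: f=0.734157 → u ← -0.606980 + 0.54·0.734157 = -0.210535
t=1.080000, u=-0.210535: f=1.096200 → u ← -0.210535 + 0.54·1.096200 = 0.381413
t=1.620000, u=0.381413: f=1.756703 → u ← 0.381413 + 0.54·1.756703 = 1.330033
t=2.160000, u=1.330033: f=2.581897 → u ← 1.330033 + 0.54·2.581897 = 2.724257
u(2.7) ≈ 2.7243

2.7243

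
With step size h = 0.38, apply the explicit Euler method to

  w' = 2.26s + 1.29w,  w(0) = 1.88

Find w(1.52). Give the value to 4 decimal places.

11.9476

Euler: w_{n+1} = w_n + h·f(s_n, w_n).
s=0.000000, w=1.880000: f=2.425200 → w ← 1.880000 + 0.38·2.425200 = 2.801576
s=0.380000, w=2.801576: f=4.472833 → w ← 2.801576 + 0.38·4.472833 = 4.501253
s=0.760000, w=4.501253: f=7.524216 → w ← 4.501253 + 0.38·7.524216 = 7.360455
s=1.140000, w=7.360455: f=12.071386 → w ← 7.360455 + 0.38·12.071386 = 11.947581
w(1.52) ≈ 11.9476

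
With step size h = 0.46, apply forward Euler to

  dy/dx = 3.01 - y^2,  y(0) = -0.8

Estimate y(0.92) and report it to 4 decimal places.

Euler: y_{n+1} = y_n + h·f(x_n, y_n).
x=0.000000, y=-0.800000: f=2.370000 → y ← -0.800000 + 0.46·2.370000 = 0.290200
x=0.460000, y=0.290200: f=2.925784 → y ← 0.290200 + 0.46·2.925784 = 1.636061
y(0.92) ≈ 1.6361

1.6361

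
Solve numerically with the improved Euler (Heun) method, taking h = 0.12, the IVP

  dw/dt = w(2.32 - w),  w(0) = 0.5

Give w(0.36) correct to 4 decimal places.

Heun: k1 = f(t_n, w_n); k2 = f(t_n + h, w_n + h·k1); w_{n+1} = w_n + (h/2)·(k1 + k2).
t=0.000000, w=0.500000:
  k1 = f(0.000000, 0.500000) = 0.910000
  k2 = f(0.120000, 0.609200) = 1.042219
  w ← 0.500000 + (0.12/2)·(0.910000 + 1.042219) = 0.617133
t=0.120000, w=0.617133:
  k1 = f(0.120000, 0.617133) = 1.050896
  k2 = f(0.240000, 0.743241) = 1.171912
  w ← 0.617133 + (0.12/2)·(1.050896 + 1.171912) = 0.750502
t=0.240000, w=0.750502:
  k1 = f(0.240000, 0.750502) = 1.177911
  k2 = f(0.360000, 0.891851) = 1.273696
  w ← 0.750502 + (0.12/2)·(1.177911 + 1.273696) = 0.897598
w(0.36) ≈ 0.8976

0.8976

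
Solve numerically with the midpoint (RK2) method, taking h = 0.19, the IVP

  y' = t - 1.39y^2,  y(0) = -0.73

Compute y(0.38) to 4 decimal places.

Midpoint: k1 = f(t_n, y_n); k2 = f(t_n + h/2, y_n + (h/2)·k1); y_{n+1} = y_n + h·k2.
t=0.000000, y=-0.730000:
  k1 = f(0.000000, -0.730000) = -0.740731
  k2 = f(0.095000, -0.800369) = -0.795422
  y ← -0.730000 + 0.19·(-0.795422) = -0.881130
t=0.190000, y=-0.881130:
  k1 = f(0.190000, -0.881130) = -0.889183
  k2 = f(0.285000, -0.965602) = -1.011020
  y ← -0.881130 + 0.19·(-1.011020) = -1.073224
y(0.38) ≈ -1.0732

-1.0732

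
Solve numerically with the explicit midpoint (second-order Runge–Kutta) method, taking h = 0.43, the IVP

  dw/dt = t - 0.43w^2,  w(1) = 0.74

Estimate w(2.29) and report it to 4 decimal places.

1.8651

Midpoint: k1 = f(t_n, w_n); k2 = f(t_n + h/2, w_n + (h/2)·k1); w_{n+1} = w_n + h·k2.
t=1.000000, w=0.740000:
  k1 = f(1.000000, 0.740000) = 0.764532
  k2 = f(1.215000, 0.904374) = 0.863306
  w ← 0.740000 + 0.43·0.863306 = 1.111222
t=1.430000, w=1.111222:
  k1 = f(1.430000, 1.111222) = 0.899030
  k2 = f(1.645000, 1.304513) = 0.913246
  w ← 1.111222 + 0.43·0.913246 = 1.503917
t=1.860000, w=1.503917:
  k1 = f(1.860000, 1.503917) = 0.887440
  k2 = f(2.075000, 1.694717) = 0.840012
  w ← 1.503917 + 0.43·0.840012 = 1.865122
w(2.29) ≈ 1.8651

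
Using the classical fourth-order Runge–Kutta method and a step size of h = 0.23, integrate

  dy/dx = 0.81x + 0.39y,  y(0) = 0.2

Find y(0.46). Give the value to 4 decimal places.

RK4: k1 = f(x_n, y_n); k2 = f(x_n + h/2, y_n + (h/2)·k1); k3 = f(x_n + h/2, y_n + (h/2)·k2); k4 = f(x_n + h, y_n + h·k3); y_{n+1} = y_n + (h/6)·(k1 + 2k2 + 2k3 + k4).
x=0.000000, y=0.200000:
  k1 = f(0.000000, 0.200000) = 0.078000
  k2 = f(0.115000, 0.208970) = 0.174648
  k3 = f(0.115000, 0.220085) = 0.178983
  k4 = f(0.230000, 0.241166) = 0.280355
  y ← 0.200000 + (0.23/6)·(k1 + 2k2 + 2k3 + k4) = 0.240849
x=0.230000, y=0.240849:
  k1 = f(0.230000, 0.240849) = 0.280231
  k2 = f(0.345000, 0.273075) = 0.385949
  k3 = f(0.345000, 0.285233) = 0.390691
  k4 = f(0.460000, 0.330708) = 0.501576
  y ← 0.240849 + (0.23/6)·(k1 + 2k2 + 2k3 + k4) = 0.330360
y(0.46) ≈ 0.3304

0.3304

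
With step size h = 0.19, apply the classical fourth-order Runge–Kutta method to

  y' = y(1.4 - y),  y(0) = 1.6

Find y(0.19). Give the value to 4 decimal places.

RK4: k1 = f(x_n, y_n); k2 = f(x_n + h/2, y_n + (h/2)·k1); k3 = f(x_n + h/2, y_n + (h/2)·k2); k4 = f(x_n + h, y_n + h·k3); y_{n+1} = y_n + (h/6)·(k1 + 2k2 + 2k3 + k4).
x=0.000000, y=1.600000:
  k1 = f(0.000000, 1.600000) = -0.320000
  k2 = f(0.095000, 1.569600) = -0.266204
  k3 = f(0.095000, 1.574711) = -0.275119
  k4 = f(0.190000, 1.547727) = -0.228642
  y ← 1.600000 + (0.19/6)·(k1 + 2k2 + 2k3 + k4) = 1.548343
y(0.19) ≈ 1.5483

1.5483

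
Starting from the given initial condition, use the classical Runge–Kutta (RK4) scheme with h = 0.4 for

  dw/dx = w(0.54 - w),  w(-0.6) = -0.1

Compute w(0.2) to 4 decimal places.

RK4: k1 = f(x_n, w_n); k2 = f(x_n + h/2, w_n + (h/2)·k1); k3 = f(x_n + h/2, w_n + (h/2)·k2); k4 = f(x_n + h, w_n + h·k3); w_{n+1} = w_n + (h/6)·(k1 + 2k2 + 2k3 + k4).
x=-0.600000, w=-0.100000:
  k1 = f(-0.600000, -0.100000) = -0.064000
  k2 = f(-0.400000, -0.112800) = -0.073636
  k3 = f(-0.400000, -0.114727) = -0.075115
  k4 = f(-0.200000, -0.130046) = -0.087137
  w ← -0.100000 + (0.4/6)·(k1 + 2k2 + 2k3 + k4) = -0.129909
x=-0.200000, w=-0.129909:
  k1 = f(-0.200000, -0.129909) = -0.087027
  k2 = f(0.000000, -0.147315) = -0.101252
  k3 = f(0.000000, -0.150160) = -0.103634
  k4 = f(0.200000, -0.171363) = -0.121901
  w ← -0.129909 + (0.4/6)·(k1 + 2k2 + 2k3 + k4) = -0.171156
w(0.2) ≈ -0.1712

-0.1712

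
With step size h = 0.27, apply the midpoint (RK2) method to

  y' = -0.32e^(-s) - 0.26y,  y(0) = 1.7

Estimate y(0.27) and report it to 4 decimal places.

1.5124

Midpoint: k1 = f(s_n, y_n); k2 = f(s_n + h/2, y_n + (h/2)·k1); y_{n+1} = y_n + h·k2.
s=0.000000, y=1.700000:
  k1 = f(0.000000, 1.700000) = -0.762000
  k2 = f(0.135000, 1.597130) = -0.694843
  y ← 1.700000 + 0.27·(-0.694843) = 1.512392
y(0.27) ≈ 1.5124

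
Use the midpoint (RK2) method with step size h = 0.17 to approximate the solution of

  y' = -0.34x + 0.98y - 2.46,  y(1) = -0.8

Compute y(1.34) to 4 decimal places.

Midpoint: k1 = f(x_n, y_n); k2 = f(x_n + h/2, y_n + (h/2)·k1); y_{n+1} = y_n + h·k2.
x=1.000000, y=-0.800000:
  k1 = f(1.000000, -0.800000) = -3.584000
  k2 = f(1.085000, -1.104640) = -3.911447
  y ← -0.800000 + 0.17·(-3.911447) = -1.464946
x=1.170000, y=-1.464946:
  k1 = f(1.170000, -1.464946) = -4.293447
  k2 = f(1.255000, -1.829889) = -4.679991
  y ← -1.464946 + 0.17·(-4.679991) = -2.260545
y(1.34) ≈ -2.2605

-2.2605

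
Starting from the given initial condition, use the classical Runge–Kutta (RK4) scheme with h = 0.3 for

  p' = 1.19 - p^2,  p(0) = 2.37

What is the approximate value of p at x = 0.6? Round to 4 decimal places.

1.3351

RK4: k1 = f(x_n, p_n); k2 = f(x_n + h/2, p_n + (h/2)·k1); k3 = f(x_n + h/2, p_n + (h/2)·k2); k4 = f(x_n + h, p_n + h·k3); p_{n+1} = p_n + (h/6)·(k1 + 2k2 + 2k3 + k4).
x=0.000000, p=2.370000:
  k1 = f(0.000000, 2.370000) = -4.426900
  k2 = f(0.150000, 1.705965) = -1.720317
  k3 = f(0.150000, 2.111953) = -3.270343
  k4 = f(0.300000, 1.388897) = -0.739035
  p ← 2.370000 + (0.3/6)·(k1 + 2k2 + 2k3 + k4) = 1.612637
x=0.300000, p=1.612637:
  k1 = f(0.300000, 1.612637) = -1.410599
  k2 = f(0.450000, 1.401047) = -0.772934
  k3 = f(0.450000, 1.496697) = -1.050102
  k4 = f(0.600000, 1.297607) = -0.493783
  p ← 1.612637 + (0.3/6)·(k1 + 2k2 + 2k3 + k4) = 1.335115
p(0.6) ≈ 1.3351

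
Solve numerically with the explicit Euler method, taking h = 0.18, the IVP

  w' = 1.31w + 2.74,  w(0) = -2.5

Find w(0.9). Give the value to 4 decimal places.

Euler: w_{n+1} = w_n + h·f(x_n, w_n).
x=0.000000, w=-2.500000: f=-0.535000 → w ← -2.500000 + 0.18·(-0.535000) = -2.596300
x=0.180000, w=-2.596300: f=-0.661153 → w ← -2.596300 + 0.18·(-0.661153) = -2.715308
x=0.360000, w=-2.715308: f=-0.817053 → w ← -2.715308 + 0.18·(-0.817053) = -2.862377
x=0.540000, w=-2.862377: f=-1.009714 → w ← -2.862377 + 0.18·(-1.009714) = -3.044126
x=0.720000, w=-3.044126: f=-1.247804 → w ← -3.044126 + 0.18·(-1.247804) = -3.268730
w(0.9) ≈ -3.2687

-3.2687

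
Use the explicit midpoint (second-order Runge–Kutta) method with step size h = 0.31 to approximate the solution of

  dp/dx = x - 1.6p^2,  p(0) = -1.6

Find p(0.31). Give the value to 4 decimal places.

-4.0293

Midpoint: k1 = f(x_n, p_n); k2 = f(x_n + h/2, p_n + (h/2)·k1); p_{n+1} = p_n + h·k2.
x=0.000000, p=-1.600000:
  k1 = f(0.000000, -1.600000) = -4.096000
  k2 = f(0.155000, -2.234880) = -7.836502
  p ← -1.600000 + 0.31·(-7.836502) = -4.029316
p(0.31) ≈ -4.0293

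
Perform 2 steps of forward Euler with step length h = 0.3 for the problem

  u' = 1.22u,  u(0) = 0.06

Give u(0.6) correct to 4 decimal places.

Euler: u_{n+1} = u_n + h·f(x_n, u_n).
x=0.000000, u=0.060000: f=0.073200 → u ← 0.060000 + 0.3·0.073200 = 0.081960
x=0.300000, u=0.081960: f=0.099991 → u ← 0.081960 + 0.3·0.099991 = 0.111957
u(0.6) ≈ 0.1120

0.1120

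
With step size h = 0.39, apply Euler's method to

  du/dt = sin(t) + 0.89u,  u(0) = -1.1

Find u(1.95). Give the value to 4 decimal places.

Euler: u_{n+1} = u_n + h·f(t_n, u_n).
t=0.000000, u=-1.100000: f=-0.979000 → u ← -1.100000 + 0.39·(-0.979000) = -1.481810
t=0.390000, u=-1.481810: f=-0.938622 → u ← -1.481810 + 0.39·(-0.938622) = -1.847873
t=0.780000, u=-1.847873: f=-0.941327 → u ← -1.847873 + 0.39·(-0.941327) = -2.214990
t=1.170000, u=-2.214990: f=-1.050591 → u ← -2.214990 + 0.39·(-1.050591) = -2.624721
t=1.560000, u=-2.624721: f=-1.336060 → u ← -2.624721 + 0.39·(-1.336060) = -3.145784
u(1.95) ≈ -3.1458

-3.1458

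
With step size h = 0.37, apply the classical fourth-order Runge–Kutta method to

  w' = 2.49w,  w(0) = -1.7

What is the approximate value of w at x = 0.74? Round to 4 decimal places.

RK4: k1 = f(x_n, w_n); k2 = f(x_n + h/2, w_n + (h/2)·k1); k3 = f(x_n + h/2, w_n + (h/2)·k2); k4 = f(x_n + h, w_n + h·k3); w_{n+1} = w_n + (h/6)·(k1 + 2k2 + 2k3 + k4).
x=0.000000, w=-1.700000:
  k1 = f(0.000000, -1.700000) = -4.233000
  k2 = f(0.185000, -2.483105) = -6.182931
  k3 = f(0.185000, -2.843842) = -7.081167
  k4 = f(0.370000, -4.320032) = -10.756880
  w ← -1.700000 + (0.37/6)·(k1 + 2k2 + 2k3 + k4) = -4.260281
x=0.370000, w=-4.260281:
  k1 = f(0.370000, -4.260281) = -10.608101
  k2 = f(0.555000, -6.222780) = -15.494722
  k3 = f(0.555000, -7.126805) = -17.745745
  k4 = f(0.740000, -10.826207) = -26.957255
  w ← -4.260281 + (0.37/6)·(k1 + 2k2 + 2k3 + k4) = -10.676469
w(0.74) ≈ -10.6765

-10.6765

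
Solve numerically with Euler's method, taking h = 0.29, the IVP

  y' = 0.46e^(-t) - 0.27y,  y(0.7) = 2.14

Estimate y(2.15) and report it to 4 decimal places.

Euler: y_{n+1} = y_n + h·f(t_n, y_n).
t=0.700000, y=2.140000: f=-0.349371 → y ← 2.140000 + 0.29·(-0.349371) = 2.038682
t=0.990000, y=2.038682: f=-0.379519 → y ← 2.038682 + 0.29·(-0.379519) = 1.928622
t=1.280000, y=1.928622: f=-0.392831 → y ← 1.928622 + 0.29·(-0.392831) = 1.814701
t=1.570000, y=1.814701: f=-0.394268 → y ← 1.814701 + 0.29·(-0.394268) = 1.700363
t=1.860000, y=1.700363: f=-0.387489 → y ← 1.700363 + 0.29·(-0.387489) = 1.587991
y(2.15) ≈ 1.5880

1.5880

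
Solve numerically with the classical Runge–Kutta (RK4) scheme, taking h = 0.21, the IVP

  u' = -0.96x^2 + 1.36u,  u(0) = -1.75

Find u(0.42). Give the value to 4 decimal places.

-3.1256

RK4: k1 = f(x_n, u_n); k2 = f(x_n + h/2, u_n + (h/2)·k1); k3 = f(x_n + h/2, u_n + (h/2)·k2); k4 = f(x_n + h, u_n + h·k3); u_{n+1} = u_n + (h/6)·(k1 + 2k2 + 2k3 + k4).
x=0.000000, u=-1.750000:
  k1 = f(0.000000, -1.750000) = -2.380000
  k2 = f(0.105000, -1.999900) = -2.730448
  k3 = f(0.105000, -2.036697) = -2.780492
  k4 = f(0.210000, -2.333903) = -3.216445
  u ← -1.750000 + (0.21/6)·(k1 + 2k2 + 2k3 + k4) = -2.331641
x=0.210000, u=-2.331641:
  k1 = f(0.210000, -2.331641) = -3.213368
  k2 = f(0.315000, -2.669045) = -3.725157
  k3 = f(0.315000, -2.722783) = -3.798241
  k4 = f(0.420000, -3.129272) = -4.425154
  u ← -2.331641 + (0.21/6)·(k1 + 2k2 + 2k3 + k4) = -3.125627
u(0.42) ≈ -3.1256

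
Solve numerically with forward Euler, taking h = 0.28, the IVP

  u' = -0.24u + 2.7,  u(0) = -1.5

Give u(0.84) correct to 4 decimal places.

0.9015

Euler: u_{n+1} = u_n + h·f(t_n, u_n).
t=0.000000, u=-1.500000: f=3.060000 → u ← -1.500000 + 0.28·3.060000 = -0.643200
t=0.280000, u=-0.643200: f=2.854368 → u ← -0.643200 + 0.28·2.854368 = 0.156023
t=0.560000, u=0.156023: f=2.662554 → u ← 0.156023 + 0.28·2.662554 = 0.901538
u(0.84) ≈ 0.9015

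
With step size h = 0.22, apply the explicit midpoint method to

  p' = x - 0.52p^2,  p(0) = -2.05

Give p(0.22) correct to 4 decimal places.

-2.6259

Midpoint: k1 = f(x_n, p_n); k2 = f(x_n + h/2, p_n + (h/2)·k1); p_{n+1} = p_n + h·k2.
x=0.000000, p=-2.050000:
  k1 = f(0.000000, -2.050000) = -2.185300
  k2 = f(0.110000, -2.290383) = -2.617844
  p ← -2.050000 + 0.22·(-2.617844) = -2.625926
p(0.22) ≈ -2.6259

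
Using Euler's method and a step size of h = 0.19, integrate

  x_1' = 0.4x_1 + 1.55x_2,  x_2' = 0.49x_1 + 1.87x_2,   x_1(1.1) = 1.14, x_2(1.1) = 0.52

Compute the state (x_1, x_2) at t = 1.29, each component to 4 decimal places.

1.3798, 0.8109

Euler on (x_1,x_2): x_1_{n+1} = x_1_n + h·x_1', x_2_{n+1} = x_2_n + h·x_2'.
1.100000: (1.140000, 0.520000); f=(1.262000, 1.531000) → (1.379780, 0.810890)
(x_1(1.29), x_2(1.29)) ≈ (1.3798, 0.8109)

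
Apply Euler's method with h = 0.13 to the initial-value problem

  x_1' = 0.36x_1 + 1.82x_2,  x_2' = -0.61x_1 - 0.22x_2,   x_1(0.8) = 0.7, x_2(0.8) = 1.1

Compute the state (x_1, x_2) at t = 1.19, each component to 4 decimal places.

Euler on (x_1,x_2): x_1_{n+1} = x_1_n + h·x_1', x_2_{n+1} = x_2_n + h·x_2'.
0.800000: (0.700000, 1.100000); f=(2.254000, -0.669000) → (0.993020, 1.013030)
0.930000: (0.993020, 1.013030); f=(2.201202, -0.828609) → (1.279176, 0.905311)
1.060000: (1.279176, 0.905311); f=(2.108169, -0.979466) → (1.553238, 0.777980)
(x_1(1.19), x_2(1.19)) ≈ (1.5532, 0.7780)

1.5532, 0.7780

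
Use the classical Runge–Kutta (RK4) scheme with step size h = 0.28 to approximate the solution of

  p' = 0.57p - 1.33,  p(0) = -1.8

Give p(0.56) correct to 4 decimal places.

RK4: k1 = f(t_n, p_n); k2 = f(t_n + h/2, p_n + (h/2)·k1); k3 = f(t_n + h/2, p_n + (h/2)·k2); k4 = f(t_n + h, p_n + h·k3); p_{n+1} = p_n + (h/6)·(k1 + 2k2 + 2k3 + k4).
t=0.000000, p=-1.800000:
  k1 = f(0.000000, -1.800000) = -2.356000
  k2 = f(0.140000, -2.129840) = -2.544009
  k3 = f(0.140000, -2.156161) = -2.559012
  k4 = f(0.280000, -2.516523) = -2.764418
  p ← -1.800000 + (0.28/6)·(k1 + 2k2 + 2k3 + k4) = -2.515235
t=0.280000, p=-2.515235:
  k1 = f(0.280000, -2.515235) = -2.763684
  k2 = f(0.420000, -2.902151) = -2.984226
  k3 = f(0.420000, -2.933026) = -3.001825
  k4 = f(0.560000, -3.355746) = -3.242775
  p ← -2.515235 + (0.28/6)·(k1 + 2k2 + 2k3 + k4) = -3.354234
p(0.56) ≈ -3.3542

-3.3542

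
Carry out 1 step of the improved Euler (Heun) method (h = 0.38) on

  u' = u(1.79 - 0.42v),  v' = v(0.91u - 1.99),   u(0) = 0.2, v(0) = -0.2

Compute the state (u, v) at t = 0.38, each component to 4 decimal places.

Heun on (u,v): k1 = f(t_n, state_n); k2 = f(t_n + h, state_n + h·k1); state_{n+1} = state_n + (h/2)·(k1 + k2).
0.000000: (0.200000, -0.200000)
  k1 = (0.374800, 0.361600)
  predictor → (0.342424, -0.062592)
  k2 = (0.621941, 0.105054)
  → (0.389381, -0.111336)
(u(0.38), v(0.38)) ≈ (0.3894, -0.1113)

0.3894, -0.1113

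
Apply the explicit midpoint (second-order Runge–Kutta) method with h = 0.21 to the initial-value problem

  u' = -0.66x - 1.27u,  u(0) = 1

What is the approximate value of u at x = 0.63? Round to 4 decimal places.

0.3503

Midpoint: k1 = f(x_n, u_n); k2 = f(x_n + h/2, u_n + (h/2)·k1); u_{n+1} = u_n + h·k2.
x=0.000000, u=1.000000:
  k1 = f(0.000000, 1.000000) = -1.270000
  k2 = f(0.105000, 0.866650) = -1.169946
  u ← 1.000000 + 0.21·(-1.169946) = 0.754311
x=0.210000, u=0.754311:
  k1 = f(0.210000, 0.754311) = -1.096576
  k2 = f(0.315000, 0.639171) = -1.019647
  u ← 0.754311 + 0.21·(-1.019647) = 0.540186
x=0.420000, u=0.540186:
  k1 = f(0.420000, 0.540186) = -0.963236
  k2 = f(0.525000, 0.439046) = -0.904088
  u ← 0.540186 + 0.21·(-0.904088) = 0.350327
u(0.63) ≈ 0.3503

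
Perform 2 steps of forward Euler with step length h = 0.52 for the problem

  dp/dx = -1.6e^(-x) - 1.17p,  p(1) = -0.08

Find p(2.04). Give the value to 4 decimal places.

Euler: p_{n+1} = p_n + h·f(x_n, p_n).
x=1.000000, p=-0.080000: f=-0.495007 → p ← -0.080000 + 0.52·(-0.495007) = -0.337404
x=1.520000, p=-0.337404: f=0.044823 → p ← -0.337404 + 0.52·0.044823 = -0.314096
p(2.04) ≈ -0.3141

-0.3141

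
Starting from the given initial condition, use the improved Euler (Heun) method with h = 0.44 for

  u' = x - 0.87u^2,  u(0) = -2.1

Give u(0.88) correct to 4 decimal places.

Heun: k1 = f(x_n, u_n); k2 = f(x_n + h, u_n + h·k1); u_{n+1} = u_n + (h/2)·(k1 + k2).
x=0.000000, u=-2.100000:
  k1 = f(0.000000, -2.100000) = -3.836700
  k2 = f(0.440000, -3.788148) = -12.044557
  u ← -2.100000 + (0.44/2)·(-3.836700 + (-12.044557)) = -5.593876
x=0.440000, u=-5.593876:
  k1 = f(0.440000, -5.593876) = -26.783565
  k2 = f(0.880000, -17.378645) = -261.875058
  u ← -5.593876 + (0.44/2)·(-26.783565 + (-261.875058)) = -69.098774
u(0.88) ≈ -69.0988

-69.0988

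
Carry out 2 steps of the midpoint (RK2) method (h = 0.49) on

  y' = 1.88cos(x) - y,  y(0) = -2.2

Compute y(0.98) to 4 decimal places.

0.0318

Midpoint: k1 = f(x_n, y_n); k2 = f(x_n + h/2, y_n + (h/2)·k1); y_{n+1} = y_n + h·k2.
x=0.000000, y=-2.200000:
  k1 = f(0.000000, -2.200000) = 4.080000
  k2 = f(0.245000, -1.200400) = 3.024258
  y ← -2.200000 + 0.49·3.024258 = -0.718113
x=0.490000, y=-0.718113:
  k1 = f(0.490000, -0.718113) = 2.376899
  k2 = f(0.735000, -0.135773) = 1.530415
  y ← -0.718113 + 0.49·1.530415 = 0.031790
y(0.98) ≈ 0.0318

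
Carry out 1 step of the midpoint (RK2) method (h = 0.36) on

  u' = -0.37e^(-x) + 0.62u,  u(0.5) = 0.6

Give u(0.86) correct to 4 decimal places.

Midpoint: k1 = f(x_n, u_n); k2 = f(x_n + h/2, u_n + (h/2)·k1); u_{n+1} = u_n + h·k2.
x=0.500000, u=0.600000:
  k1 = f(0.500000, 0.600000) = 0.147584
  k2 = f(0.680000, 0.626565) = 0.201022
  u ← 0.600000 + 0.36·0.201022 = 0.672368
u(0.86) ≈ 0.6724

0.6724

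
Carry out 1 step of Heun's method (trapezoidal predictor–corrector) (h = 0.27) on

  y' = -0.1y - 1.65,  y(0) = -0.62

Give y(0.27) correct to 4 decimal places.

-1.0430

Heun: k1 = f(x_n, y_n); k2 = f(x_n + h, y_n + h·k1); y_{n+1} = y_n + (h/2)·(k1 + k2).
x=0.000000, y=-0.620000:
  k1 = f(0.000000, -0.620000) = -1.588000
  k2 = f(0.270000, -1.048760) = -1.545124
  y ← -0.620000 + (0.27/2)·(-1.588000 + (-1.545124)) = -1.042972
y(0.27) ≈ -1.0430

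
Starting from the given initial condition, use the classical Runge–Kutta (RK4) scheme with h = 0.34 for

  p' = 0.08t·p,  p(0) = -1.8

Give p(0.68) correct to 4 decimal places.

RK4: k1 = f(t_n, p_n); k2 = f(t_n + h/2, p_n + (h/2)·k1); k3 = f(t_n + h/2, p_n + (h/2)·k2); k4 = f(t_n + h, p_n + h·k3); p_{n+1} = p_n + (h/6)·(k1 + 2k2 + 2k3 + k4).
t=0.000000, p=-1.800000:
  k1 = f(0.000000, -1.800000) = 0.000000
  k2 = f(0.170000, -1.800000) = -0.024480
  k3 = f(0.170000, -1.804162) = -0.024537
  k4 = f(0.340000, -1.808342) = -0.049187
  p ← -1.800000 + (0.34/6)·(k1 + 2k2 + 2k3 + k4) = -1.808342
t=0.340000, p=-1.808342:
  k1 = f(0.340000, -1.808342) = -0.049187
  k2 = f(0.510000, -1.816704) = -0.074122
  k3 = f(0.510000, -1.820943) = -0.074294
  k4 = f(0.680000, -1.833603) = -0.099748
  p ← -1.808342 + (0.34/6)·(k1 + 2k2 + 2k3 + k4) = -1.833603
p(0.68) ≈ -1.8336

-1.8336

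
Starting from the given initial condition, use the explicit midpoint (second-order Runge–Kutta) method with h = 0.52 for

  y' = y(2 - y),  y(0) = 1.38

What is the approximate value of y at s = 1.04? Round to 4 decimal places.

Midpoint: k1 = f(s_n, y_n); k2 = f(s_n + h/2, y_n + (h/2)·k1); y_{n+1} = y_n + h·k2.
s=0.000000, y=1.380000:
  k1 = f(0.000000, 1.380000) = 0.855600
  k2 = f(0.260000, 1.602456) = 0.637047
  y ← 1.380000 + 0.52·0.637047 = 1.711264
s=0.520000, y=1.711264:
  k1 = f(0.520000, 1.711264) = 0.494103
  k2 = f(0.780000, 1.839731) = 0.294852
  y ← 1.711264 + 0.52·0.294852 = 1.864587
y(1.04) ≈ 1.8646

1.8646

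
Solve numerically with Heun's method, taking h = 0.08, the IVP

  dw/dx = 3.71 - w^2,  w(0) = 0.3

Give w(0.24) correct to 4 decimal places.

Heun: k1 = f(x_n, w_n); k2 = f(x_n + h, w_n + h·k1); w_{n+1} = w_n + (h/2)·(k1 + k2).
x=0.000000, w=0.300000:
  k1 = f(0.000000, 0.300000) = 3.620000
  k2 = f(0.080000, 0.589600) = 3.362372
  w ← 0.300000 + (0.08/2)·(3.620000 + 3.362372) = 0.579295
x=0.080000, w=0.579295:
  k1 = f(0.080000, 0.579295) = 3.374417
  k2 = f(0.160000, 0.849248) = 2.988777
  w ← 0.579295 + (0.08/2)·(3.374417 + 2.988777) = 0.833823
x=0.160000, w=0.833823:
  k1 = f(0.160000, 0.833823) = 3.014740
  k2 = f(0.240000, 1.075002) = 2.554371
  w ← 0.833823 + (0.08/2)·(3.014740 + 2.554371) = 1.056587
w(0.24) ≈ 1.0566

1.0566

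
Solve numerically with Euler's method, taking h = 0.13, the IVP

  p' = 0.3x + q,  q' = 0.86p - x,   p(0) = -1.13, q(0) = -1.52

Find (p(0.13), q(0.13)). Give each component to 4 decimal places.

Euler on (p,q): p_{n+1} = p_n + h·p', q_{n+1} = q_n + h·q'.
0.000000: (-1.130000, -1.520000); f=(-1.520000, -0.971800) → (-1.327600, -1.646334)
(p(0.13), q(0.13)) ≈ (-1.3276, -1.6463)

-1.3276, -1.6463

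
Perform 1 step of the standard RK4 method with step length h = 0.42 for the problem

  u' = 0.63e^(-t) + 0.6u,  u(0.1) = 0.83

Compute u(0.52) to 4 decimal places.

1.2922

RK4: k1 = f(t_n, u_n); k2 = f(t_n + h/2, u_n + (h/2)·k1); k3 = f(t_n + h/2, u_n + (h/2)·k2); k4 = f(t_n + h, u_n + h·k3); u_{n+1} = u_n + (h/6)·(k1 + 2k2 + 2k3 + k4).
t=0.100000, u=0.830000:
  k1 = f(0.100000, 0.830000) = 1.068048
  k2 = f(0.310000, 1.054290) = 1.094646
  k3 = f(0.310000, 1.059876) = 1.097997
  k4 = f(0.520000, 1.291159) = 1.149243
  u ← 0.830000 + (0.42/6)·(k1 + 2k2 + 2k3 + k4) = 1.292180
u(0.52) ≈ 1.2922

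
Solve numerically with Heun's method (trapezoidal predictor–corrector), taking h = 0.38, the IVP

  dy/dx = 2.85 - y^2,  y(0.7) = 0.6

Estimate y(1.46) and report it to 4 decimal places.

1.4178

Heun: k1 = f(x_n, y_n); k2 = f(x_n + h, y_n + h·k1); y_{n+1} = y_n + (h/2)·(k1 + k2).
x=0.700000, y=0.600000:
  k1 = f(0.700000, 0.600000) = 2.490000
  k2 = f(1.080000, 1.546200) = 0.459266
  y ← 0.600000 + (0.38/2)·(2.490000 + 0.459266) = 1.160360
x=1.080000, y=1.160360:
  k1 = f(1.080000, 1.160360) = 1.503564
  k2 = f(1.460000, 1.731715) = -0.148836
  y ← 1.160360 + (0.38/2)·(1.503564 + (-0.148836)) = 1.417759
y(1.46) ≈ 1.4178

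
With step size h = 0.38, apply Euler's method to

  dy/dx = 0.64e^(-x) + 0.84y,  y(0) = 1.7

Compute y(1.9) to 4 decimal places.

8.2642

Euler: y_{n+1} = y_n + h·f(x_n, y_n).
x=0.000000, y=1.700000: f=2.068000 → y ← 1.700000 + 0.38·2.068000 = 2.485840
x=0.380000, y=2.485840: f=2.525777 → y ← 2.485840 + 0.38·2.525777 = 3.445635
x=0.760000, y=3.445635: f=3.193640 → y ← 3.445635 + 0.38·3.193640 = 4.659218
x=1.140000, y=4.659218: f=4.118428 → y ← 4.659218 + 0.38·4.118428 = 6.224221
x=1.520000, y=6.224221: f=5.368321 → y ← 6.224221 + 0.38·5.368321 = 8.264183
y(1.9) ≈ 8.2642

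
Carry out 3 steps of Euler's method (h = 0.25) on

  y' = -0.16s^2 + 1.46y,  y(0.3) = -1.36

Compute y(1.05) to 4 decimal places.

Euler: y_{n+1} = y_n + h·f(s_n, y_n).
s=0.300000, y=-1.360000: f=-2.000000 → y ← -1.360000 + 0.25·(-2.000000) = -1.860000
s=0.550000, y=-1.860000: f=-2.764000 → y ← -1.860000 + 0.25·(-2.764000) = -2.551000
s=0.800000, y=-2.551000: f=-3.826860 → y ← -2.551000 + 0.25·(-3.826860) = -3.507715
y(1.05) ≈ -3.5077

-3.5077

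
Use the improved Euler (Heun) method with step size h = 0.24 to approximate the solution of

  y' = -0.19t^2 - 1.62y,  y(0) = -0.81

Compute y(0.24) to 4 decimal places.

-0.5576

Heun: k1 = f(t_n, y_n); k2 = f(t_n + h, y_n + h·k1); y_{n+1} = y_n + (h/2)·(k1 + k2).
t=0.000000, y=-0.810000:
  k1 = f(0.000000, -0.810000) = 1.312200
  k2 = f(0.240000, -0.495072) = 0.791073
  y ← -0.810000 + (0.24/2)·(1.312200 + 0.791073) = -0.557607
y(0.24) ≈ -0.5576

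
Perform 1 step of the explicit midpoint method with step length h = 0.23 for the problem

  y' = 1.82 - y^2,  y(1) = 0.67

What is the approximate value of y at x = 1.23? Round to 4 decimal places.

0.9310

Midpoint: k1 = f(x_n, y_n); k2 = f(x_n + h/2, y_n + (h/2)·k1); y_{n+1} = y_n + h·k2.
x=1.000000, y=0.670000:
  k1 = f(1.000000, 0.670000) = 1.371100
  k2 = f(1.115000, 0.827677) = 1.134952
  y ← 0.670000 + 0.23·1.134952 = 0.931039
y(1.23) ≈ 0.9310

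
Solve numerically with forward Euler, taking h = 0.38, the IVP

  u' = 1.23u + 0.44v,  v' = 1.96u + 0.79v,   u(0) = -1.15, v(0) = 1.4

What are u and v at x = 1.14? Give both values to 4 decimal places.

-2.8646, -1.2467

Euler on (u,v): u_{n+1} = u_n + h·u', v_{n+1} = v_n + h·v'.
0.000000: (-1.150000, 1.400000); f=(-0.798500, -1.148000) → (-1.453430, 0.963760)
0.380000: (-1.453430, 0.963760); f=(-1.363665, -2.087352) → (-1.971623, 0.170566)
0.760000: (-1.971623, 0.170566); f=(-2.350047, -3.729633) → (-2.864640, -1.246694)
(u(1.14), v(1.14)) ≈ (-2.8646, -1.2467)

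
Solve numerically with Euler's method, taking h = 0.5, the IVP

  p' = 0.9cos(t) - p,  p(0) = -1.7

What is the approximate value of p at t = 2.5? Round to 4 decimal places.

Euler: p_{n+1} = p_n + h·f(t_n, p_n).
t=0.000000, p=-1.700000: f=2.600000 → p ← -1.700000 + 0.5·2.600000 = -0.400000
t=0.500000, p=-0.400000: f=1.189824 → p ← -0.400000 + 0.5·1.189824 = 0.194912
t=1.000000, p=0.194912: f=0.291360 → p ← 0.194912 + 0.5·0.291360 = 0.340592
t=1.500000, p=0.340592: f=-0.276929 → p ← 0.340592 + 0.5·(-0.276929) = 0.202128
t=2.000000, p=0.202128: f=-0.576660 → p ← 0.202128 + 0.5·(-0.576660) = -0.086202
p(2.5) ≈ -0.0862

-0.0862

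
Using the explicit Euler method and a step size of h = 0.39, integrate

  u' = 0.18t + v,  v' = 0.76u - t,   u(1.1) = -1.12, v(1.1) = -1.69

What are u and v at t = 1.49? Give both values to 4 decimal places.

Euler on (u,v): u_{n+1} = u_n + h·u', v_{n+1} = v_n + h·v'.
1.100000: (-1.120000, -1.690000); f=(-1.492000, -1.951200) → (-1.701880, -2.450968)
(u(1.49), v(1.49)) ≈ (-1.7019, -2.4510)

-1.7019, -2.4510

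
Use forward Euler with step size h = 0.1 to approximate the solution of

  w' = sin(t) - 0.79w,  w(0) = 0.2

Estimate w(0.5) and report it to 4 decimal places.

Euler: w_{n+1} = w_n + h·f(t_n, w_n).
t=0.000000, w=0.200000: f=-0.158000 → w ← 0.200000 + 0.1·(-0.158000) = 0.184200
t=0.100000, w=0.184200: f=-0.045685 → w ← 0.184200 + 0.1·(-0.045685) = 0.179632
t=0.200000, w=0.179632: f=0.056760 → w ← 0.179632 + 0.1·0.056760 = 0.185308
t=0.300000, w=0.185308: f=0.149127 → w ← 0.185308 + 0.1·0.149127 = 0.200220
t=0.400000, w=0.200220: f=0.231244 → w ← 0.200220 + 0.1·0.231244 = 0.223345
w(0.5) ≈ 0.2233

0.2233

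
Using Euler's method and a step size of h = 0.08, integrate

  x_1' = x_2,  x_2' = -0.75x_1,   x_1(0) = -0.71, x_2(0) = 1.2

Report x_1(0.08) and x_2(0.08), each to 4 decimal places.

Euler on (x_1,x_2): x_1_{n+1} = x_1_n + h·x_1', x_2_{n+1} = x_2_n + h·x_2'.
0.000000: (-0.710000, 1.200000); f=(1.200000, 0.532500) → (-0.614000, 1.242600)
(x_1(0.08), x_2(0.08)) ≈ (-0.6140, 1.2426)

-0.6140, 1.2426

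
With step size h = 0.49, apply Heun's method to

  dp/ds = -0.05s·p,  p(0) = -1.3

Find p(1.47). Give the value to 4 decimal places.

Heun: k1 = f(s_n, p_n); k2 = f(s_n + h, p_n + h·k1); p_{n+1} = p_n + (h/2)·(k1 + k2).
s=0.000000, p=-1.300000:
  k1 = f(0.000000, -1.300000) = 0.000000
  k2 = f(0.490000, -1.300000) = 0.031850
  p ← -1.300000 + (0.49/2)·(0.000000 + 0.031850) = -1.292197
s=0.490000, p=-1.292197:
  k1 = f(0.490000, -1.292197) = 0.031659
  k2 = f(0.980000, -1.276684) = 0.062558
  p ← -1.292197 + (0.49/2)·(0.031659 + 0.062558) = -1.269114
s=0.980000, p=-1.269114:
  k1 = f(0.980000, -1.269114) = 0.062187
  k2 = f(1.470000, -1.238642) = 0.091040
  p ← -1.269114 + (0.49/2)·(0.062187 + 0.091040) = -1.231573
p(1.47) ≈ -1.2316

-1.2316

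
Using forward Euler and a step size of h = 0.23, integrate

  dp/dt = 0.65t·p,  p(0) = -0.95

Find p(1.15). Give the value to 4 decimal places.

-1.3179

Euler: p_{n+1} = p_n + h·f(t_n, p_n).
t=0.000000, p=-0.950000: f=0.000000 → p ← -0.950000 + 0.23·0.000000 = -0.950000
t=0.230000, p=-0.950000: f=-0.142025 → p ← -0.950000 + 0.23·(-0.142025) = -0.982666
t=0.460000, p=-0.982666: f=-0.293817 → p ← -0.982666 + 0.23·(-0.293817) = -1.050244
t=0.690000, p=-1.050244: f=-0.471034 → p ← -1.050244 + 0.23·(-0.471034) = -1.158582
t=0.920000, p=-1.158582: f=-0.692832 → p ← -1.158582 + 0.23·(-0.692832) = -1.317933
p(1.15) ≈ -1.3179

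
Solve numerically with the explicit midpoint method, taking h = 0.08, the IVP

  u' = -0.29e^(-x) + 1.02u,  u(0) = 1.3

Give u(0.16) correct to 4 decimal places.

Midpoint: k1 = f(x_n, u_n); k2 = f(x_n + h/2, u_n + (h/2)·k1); u_{n+1} = u_n + h·k2.
x=0.000000, u=1.300000:
  k1 = f(0.000000, 1.300000) = 1.036000
  k2 = f(0.040000, 1.341440) = 1.089640
  u ← 1.300000 + 0.08·1.089640 = 1.387171
x=0.080000, u=1.387171:
  k1 = f(0.080000, 1.387171) = 1.147211
  k2 = f(0.120000, 1.433060) = 1.204514
  u ← 1.387171 + 0.08·1.204514 = 1.483532
u(0.16) ≈ 1.4835

1.4835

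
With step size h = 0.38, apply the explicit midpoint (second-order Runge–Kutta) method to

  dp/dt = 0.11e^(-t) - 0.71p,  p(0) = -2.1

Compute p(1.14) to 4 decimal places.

Midpoint: k1 = f(t_n, p_n); k2 = f(t_n + h/2, p_n + (h/2)·k1); p_{n+1} = p_n + h·k2.
t=0.000000, p=-2.100000:
  k1 = f(0.000000, -2.100000) = 1.601000
  k2 = f(0.190000, -1.795810) = 1.365991
  p ← -2.100000 + 0.38·1.365991 = -1.580924
t=0.380000, p=-1.580924:
  k1 = f(0.380000, -1.580924) = 1.197680
  k2 = f(0.570000, -1.353364) = 1.023096
  p ← -1.580924 + 0.38·1.023096 = -1.192147
t=0.760000, p=-1.192147:
  k1 = f(0.760000, -1.192147) = 0.897868
  k2 = f(0.950000, -1.021552) = 0.767843
  p ← -1.192147 + 0.38·0.767843 = -0.900366
p(1.14) ≈ -0.9004

-0.9004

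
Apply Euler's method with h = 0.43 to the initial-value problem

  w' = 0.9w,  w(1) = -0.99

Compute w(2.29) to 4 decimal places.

Euler: w_{n+1} = w_n + h·f(t_n, w_n).
t=1.000000, w=-0.990000: f=-0.891000 → w ← -0.990000 + 0.43·(-0.891000) = -1.373130
t=1.430000, w=-1.373130: f=-1.235817 → w ← -1.373130 + 0.43·(-1.235817) = -1.904531
t=1.860000, w=-1.904531: f=-1.714078 → w ← -1.904531 + 0.43·(-1.714078) = -2.641585
w(2.29) ≈ -2.6416

-2.6416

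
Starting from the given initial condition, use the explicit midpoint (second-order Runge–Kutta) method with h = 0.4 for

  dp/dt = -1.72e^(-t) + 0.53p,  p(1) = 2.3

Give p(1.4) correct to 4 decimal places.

Midpoint: k1 = f(t_n, p_n); k2 = f(t_n + h/2, p_n + (h/2)·k1); p_{n+1} = p_n + h·k2.
t=1.000000, p=2.300000:
  k1 = f(1.000000, 2.300000) = 0.586247
  k2 = f(1.200000, 2.417249) = 0.763088
  p ← 2.300000 + 0.4·0.763088 = 2.605235
p(1.4) ≈ 2.6052

2.6052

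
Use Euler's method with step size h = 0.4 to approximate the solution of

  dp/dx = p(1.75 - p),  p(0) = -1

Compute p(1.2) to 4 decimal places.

Euler: p_{n+1} = p_n + h·f(x_n, p_n).
x=0.000000, p=-1.000000: f=-2.750000 → p ← -1.000000 + 0.4·(-2.750000) = -2.100000
x=0.400000, p=-2.100000: f=-8.085000 → p ← -2.100000 + 0.4·(-8.085000) = -5.334000
x=0.800000, p=-5.334000: f=-37.786056 → p ← -5.334000 + 0.4·(-37.786056) = -20.448422
p(1.2) ≈ -20.4484

-20.4484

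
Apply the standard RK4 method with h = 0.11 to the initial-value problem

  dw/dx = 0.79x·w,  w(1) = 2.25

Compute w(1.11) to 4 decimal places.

RK4: k1 = f(x_n, w_n); k2 = f(x_n + h/2, w_n + (h/2)·k1); k3 = f(x_n + h/2, w_n + (h/2)·k2); k4 = f(x_n + h, w_n + h·k3); w_{n+1} = w_n + (h/6)·(k1 + 2k2 + 2k3 + k4).
x=1.000000, w=2.250000:
  k1 = f(1.000000, 2.250000) = 1.777500
  k2 = f(1.055000, 2.347762) = 1.956743
  k3 = f(1.055000, 2.357621) = 1.964959
  k4 = f(1.110000, 2.466146) = 2.162563
  w ← 2.250000 + (0.11/6)·(k1 + 2k2 + 2k3 + k4) = 2.466030
w(1.11) ≈ 2.4660

2.4660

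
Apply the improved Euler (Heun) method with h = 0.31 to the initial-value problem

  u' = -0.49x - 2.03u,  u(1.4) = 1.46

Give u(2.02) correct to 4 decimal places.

Heun: k1 = f(x_n, u_n); k2 = f(x_n + h, u_n + h·k1); u_{n+1} = u_n + (h/2)·(k1 + k2).
x=1.400000, u=1.460000:
  k1 = f(1.400000, 1.460000) = -3.649800
  k2 = f(1.710000, 0.328562) = -1.504881
  u ← 1.460000 + (0.31/2)·(-3.649800 + (-1.504881)) = 0.661024
x=1.710000, u=0.661024:
  k1 = f(1.710000, 0.661024) = -2.179780
  k2 = f(2.020000, -0.014707) = -0.959944
  u ← 0.661024 + (0.31/2)·(-2.179780 + (-0.959944)) = 0.174367
u(2.02) ≈ 0.1744

0.1744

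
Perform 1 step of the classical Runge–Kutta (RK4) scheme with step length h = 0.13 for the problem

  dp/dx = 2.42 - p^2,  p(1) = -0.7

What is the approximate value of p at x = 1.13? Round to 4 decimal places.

-0.4281

RK4: k1 = f(x_n, p_n); k2 = f(x_n + h/2, p_n + (h/2)·k1); k3 = f(x_n + h/2, p_n + (h/2)·k2); k4 = f(x_n + h, p_n + h·k3); p_{n+1} = p_n + (h/6)·(k1 + 2k2 + 2k3 + k4).
x=1.000000, p=-0.700000:
  k1 = f(1.000000, -0.700000) = 1.930000
  k2 = f(1.065000, -0.574550) = 2.089892
  k3 = f(1.065000, -0.564157) = 2.101727
  k4 = f(1.130000, -0.426776) = 2.237863
  p ← -0.700000 + (0.13/6)·(k1 + 2k2 + 2k3 + k4) = -0.428059
p(1.13) ≈ -0.4281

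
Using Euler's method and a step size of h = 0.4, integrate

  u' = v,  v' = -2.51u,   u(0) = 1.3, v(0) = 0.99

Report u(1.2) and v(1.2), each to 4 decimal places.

0.7627, -3.5942

Euler on (u,v): u_{n+1} = u_n + h·u', v_{n+1} = v_n + h·v'.
0.000000: (1.300000, 0.990000); f=(0.990000, -3.263000) → (1.696000, -0.315200)
0.400000: (1.696000, -0.315200); f=(-0.315200, -4.256960) → (1.569920, -2.017984)
0.800000: (1.569920, -2.017984); f=(-2.017984, -3.940499) → (0.762726, -3.594184)
(u(1.2), v(1.2)) ≈ (0.7627, -3.5942)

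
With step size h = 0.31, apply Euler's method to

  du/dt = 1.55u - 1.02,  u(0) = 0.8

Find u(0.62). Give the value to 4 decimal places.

Euler: u_{n+1} = u_n + h·f(t_n, u_n).
t=0.000000, u=0.800000: f=0.220000 → u ← 0.800000 + 0.31·0.220000 = 0.868200
t=0.310000, u=0.868200: f=0.325710 → u ← 0.868200 + 0.31·0.325710 = 0.969170
u(0.62) ≈ 0.9692

0.9692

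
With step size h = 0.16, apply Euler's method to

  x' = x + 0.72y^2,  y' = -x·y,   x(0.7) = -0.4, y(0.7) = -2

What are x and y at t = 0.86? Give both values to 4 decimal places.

Euler on (x,y): x_{n+1} = x_n + h·x', y_{n+1} = y_n + h·y'.
0.700000: (-0.400000, -2.000000); f=(2.480000, -0.800000) → (-0.003200, -2.128000)
(x(0.86), y(0.86)) ≈ (-0.0032, -2.1280)

-0.0032, -2.1280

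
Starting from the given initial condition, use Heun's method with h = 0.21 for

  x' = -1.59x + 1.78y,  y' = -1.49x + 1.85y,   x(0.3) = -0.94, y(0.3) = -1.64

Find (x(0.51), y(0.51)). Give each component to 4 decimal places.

-1.2533, -2.0028

Heun on (x,y): k1 = f(t_n, state_n); k2 = f(t_n + h, state_n + h·k1); state_{n+1} = state_n + (h/2)·(k1 + k2).
0.300000: (-0.940000, -1.640000)
  k1 = (-1.424600, -1.633400)
  predictor → (-1.239166, -1.983014)
  k2 = (-1.559491, -1.822219)
  → (-1.253330, -2.002840)
(x(0.51), y(0.51)) ≈ (-1.2533, -2.0028)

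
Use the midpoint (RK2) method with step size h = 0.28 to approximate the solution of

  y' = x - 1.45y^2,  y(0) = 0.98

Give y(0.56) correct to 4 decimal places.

0.6943

Midpoint: k1 = f(x_n, y_n); k2 = f(x_n + h/2, y_n + (h/2)·k1); y_{n+1} = y_n + h·k2.
x=0.000000, y=0.980000:
  k1 = f(0.000000, 0.980000) = -1.392580
  k2 = f(0.140000, 0.785039) = -0.753615
  y ← 0.980000 + 0.28·(-0.753615) = 0.768988
x=0.280000, y=0.768988:
  k1 = f(0.280000, 0.768988) = -0.577447
  k2 = f(0.420000, 0.688145) = -0.266639
  y ← 0.768988 + 0.28·(-0.266639) = 0.694329
y(0.56) ≈ 0.6943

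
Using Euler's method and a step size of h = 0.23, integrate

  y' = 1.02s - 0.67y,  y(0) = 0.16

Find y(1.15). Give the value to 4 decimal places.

Euler: y_{n+1} = y_n + h·f(s_n, y_n).
s=0.000000, y=0.160000: f=-0.107200 → y ← 0.160000 + 0.23·(-0.107200) = 0.135344
s=0.230000, y=0.135344: f=0.143920 → y ← 0.135344 + 0.23·0.143920 = 0.168445
s=0.460000, y=0.168445: f=0.356342 → y ← 0.168445 + 0.23·0.356342 = 0.250404
s=0.690000, y=0.250404: f=0.536029 → y ← 0.250404 + 0.23·0.536029 = 0.373691
s=0.920000, y=0.373691: f=0.688027 → y ← 0.373691 + 0.23·0.688027 = 0.531937
y(1.15) ≈ 0.5319

0.5319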